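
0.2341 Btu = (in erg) 2.47e+09. Check: 1 Btu = 1055.0559 J, so 0.2341 Btu = 0.2341 * 1055.0559 = 246.98858 J. 1 erg = 1e-07 J, so 246.98858 J = 246.98858 / 1e-07 = 2.4698858e+09 erg ≈ 2.47e+09 erg (4 s.f.).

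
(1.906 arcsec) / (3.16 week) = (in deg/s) 2.77e-10. Check: 1 arcsec = 4.8481368e-06 rad, so 1.906 arcsec = 1.906 * 4.8481368e-06 = 9.2405488e-06 rad. 1 week = 604800 s, so 3.16 week = 3.16 * 604800 = 1911168 s. Combine: 9.2405488e-06 rad / 1911168 s = 4.8350269e-12 rad/s. 1 deg/s = 0.017453293 rad/s, so 4.8350269e-12 rad/s = 4.8350269e-12 / 0.017453293 = 2.7702664e-10 deg/s ≈ 2.77e-10 deg/s (4 s.f.).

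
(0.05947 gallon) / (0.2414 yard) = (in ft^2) 0.01098. Check: 1 gallon = 0.0037854118 m^3, so 0.05947 gallon = 0.05947 * 0.0037854118 = 0.00022511844 m^3. 1 yard = 0.9144 m, so 0.2414 yard = 0.2414 * 0.9144 = 0.22073616 m. Combine: 0.00022511844 m^3 / 0.22073616 m = 0.001019853 m^2. 1 ft^2 = 0.09290304 m^2, so 0.001019853 m^2 = 0.001019853 / 0.09290304 = 0.010977607 ft^2 ≈ 0.01098 ft^2 (4 s.f.).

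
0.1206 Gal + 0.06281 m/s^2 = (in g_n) 1 Gal = 0.01 m/s^2, so 0.1206 Gal = 0.1206 * 0.01 = 0.001206 m/s^2. 0.06281 m/s^2 is already in m/s^2. Sum: 0.001206 + 0.06281 = 0.064016 m/s^2. 1 g_n = 9.80665 m/s^2, so 0.064016 m/s^2 = 0.064016 / 9.80665 = 0.0065278153 g_n ≈ 0.006528 g_n (4 s.f.). Final answer: 0.006528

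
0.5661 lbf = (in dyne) 1 lbf = 4.4482216 N, so 0.5661 lbf = 0.5661 * 4.4482216 = 2.5181383 N. 1 dyne = 1e-05 N, so 2.5181383 N = 2.5181383 / 1e-05 = 251813.83 dyne ≈ 2.518e+05 dyne (4 s.f.). Final answer: 2.518e+05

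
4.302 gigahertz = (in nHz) 1 gigahertz = 1e+09 Hz, so 4.302 gigahertz = 4.302 * 1e+09 = 4.302e+09 Hz. 1 nHz = 1e-09 Hz, so 4.302e+09 Hz = 4.302e+09 / 1e-09 = 4.302e+18 nHz. Final answer: 4.302e+18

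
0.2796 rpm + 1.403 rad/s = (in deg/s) 1 rpm = 0.10471976 rad/s, so 0.2796 rpm = 0.2796 * 0.10471976 = 0.029279644 rad/s. 1.403 rad/s is already in rad/s. Sum: 0.029279644 + 1.403 = 1.4322796 rad/s. 1 deg/s = 0.017453293 rad/s, so 1.4322796 rad/s = 1.4322796 / 0.017453293 = 82.063579 deg/s ≈ 82.06 deg/s (4 s.f.). Final answer: 82.06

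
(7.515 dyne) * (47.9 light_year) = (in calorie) 1 dyne = 1e-05 N, so 7.515 dyne = 7.515 * 1e-05 = 7.515e-05 N. 1 light_year = 9.4607305e+15 m, so 47.9 light_year = 47.9 * 9.4607305e+15 = 4.5316899e+17 m. Combine: 7.515e-05 N * 4.5316899e+17 m = 3.405565e+13 J. 1 calorie = 4.184 J, so 3.405565e+13 J = 3.405565e+13 / 4.184 = 8.1394956e+12 calorie ≈ 8.139e+12 calorie (4 s.f.). Final answer: 8.139e+12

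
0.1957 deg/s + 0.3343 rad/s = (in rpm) 3.225. Check: 1 deg/s = 0.017453293 rad/s, so 0.1957 deg/s = 0.1957 * 0.017453293 = 0.0034156093 rad/s. 0.3343 rad/s is already in rad/s. Sum: 0.0034156093 + 0.3343 = 0.33771561 rad/s. 1 rpm = 0.10471976 rad/s, so 0.33771561 rad/s = 0.33771561 / 0.10471976 = 3.2249465 rpm ≈ 3.225 rpm (4 s.f.).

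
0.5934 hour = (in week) 0.003532. Check: 1 hour = 3600 s, so 0.5934 hour = 0.5934 * 3600 = 2136.24 s. 1 week = 604800 s, so 2136.24 s = 2136.24 / 604800 = 0.0035321429 week ≈ 0.003532 week (4 s.f.).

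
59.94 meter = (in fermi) 5.994e+16. Check: 59.94 meter = 59.94 m. 1 fermi = 1e-15 m, so 59.94 m = 59.94 / 1e-15 = 5.994e+16 fermi.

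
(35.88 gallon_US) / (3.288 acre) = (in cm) 1 gallon_US = 0.0037854118 m^3, so 35.88 gallon_US = 35.88 * 0.0037854118 = 0.13582057 m^3. 1 acre = 4046.8564 m^2, so 3.288 acre = 3.288 * 4046.8564 = 13306.064 m^2. Combine: 0.13582057 m^3 / 13306.064 m^2 = 1.0207419e-05 m. 1 cm = 0.01 m, so 1.0207419e-05 m = 1.0207419e-05 / 0.01 = 0.0010207419 cm ≈ 0.001021 cm (4 s.f.). Final answer: 0.001021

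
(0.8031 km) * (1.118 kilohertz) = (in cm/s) 1 km = 1000 m, so 0.8031 km = 0.8031 * 1000 = 803.1 m. 1 kilohertz = 1000 Hz, so 1.118 kilohertz = 1.118 * 1000 = 1118 Hz. Combine: 803.1 m * 1118 Hz = 897865.8 m/s. 1 cm/s = 0.01 m/s, so 897865.8 m/s = 897865.8 / 0.01 = 89786580 cm/s ≈ 8.979e+07 cm/s (4 s.f.). Final answer: 8.979e+07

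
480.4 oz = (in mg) 1 oz = 0.028349523 kg, so 480.4 oz = 480.4 * 0.028349523 = 13.619111 kg. 1 mg = 1e-06 kg, so 13.619111 kg = 13.619111 / 1e-06 = 13619111 mg ≈ 1.362e+07 mg (4 s.f.). Final answer: 1.362e+07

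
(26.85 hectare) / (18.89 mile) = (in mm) 1 hectare = 10000 m^2, so 26.85 hectare = 26.85 * 10000 = 268500 m^2. 1 mile = 1609.344 m, so 18.89 mile = 18.89 * 1609.344 = 30400.508 m. Combine: 268500 m^2 / 30400.508 m = 8.8320892 m. 1 mm = 0.001 m, so 8.8320892 m = 8.8320892 / 0.001 = 8832.0892 mm ≈ 8832 mm (4 s.f.). Final answer: 8832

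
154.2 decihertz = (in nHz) 1.542e+10. Check: 1 decihertz = 0.1 Hz, so 154.2 decihertz = 154.2 * 0.1 = 15.42 Hz. 1 nHz = 1e-09 Hz, so 15.42 Hz = 15.42 / 1e-09 = 1.542e+10 nHz.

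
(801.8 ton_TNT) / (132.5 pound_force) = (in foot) 1 ton_TNT = 4.184e+09 J, so 801.8 ton_TNT = 801.8 * 4.184e+09 = 3.3547312e+12 J. 1 pound_force = 4.4482216 N, so 132.5 pound_force = 132.5 * 4.4482216 = 589.38936 N. Combine: 3.3547312e+12 J / 589.38936 N = 5.691876e+09 m. 1 foot = 0.3048 m, so 5.691876e+09 m = 5.691876e+09 / 0.3048 = 1.8674134e+10 foot ≈ 1.867e+10 foot (4 s.f.). Final answer: 1.867e+10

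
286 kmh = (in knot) 154.4. Check: 1 kmh = 0.27777778 m/s, so 286 kmh = 286 * 0.27777778 = 79.444444 m/s. 1 knot = 0.51444444 m/s, so 79.444444 m/s = 79.444444 / 0.51444444 = 154.42765 knot ≈ 154.4 knot (4 s.f.).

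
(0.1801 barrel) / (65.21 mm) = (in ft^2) 4.726. Check: 1 barrel = 0.15898729 m^3, so 0.1801 barrel = 0.1801 * 0.15898729 = 0.028633612 m^3. 1 mm = 0.001 m, so 65.21 mm = 65.21 * 0.001 = 0.06521 m. Combine: 0.028633612 m^3 / 0.06521 m = 0.43909848 m^2. 1 ft^2 = 0.09290304 m^2, so 0.43909848 m^2 = 0.43909848 / 0.09290304 = 4.7264167 ft^2 ≈ 4.726 ft^2 (4 s.f.).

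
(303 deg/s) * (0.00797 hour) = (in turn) 24.15. Check: 1 deg/s = 0.017453293 rad/s, so 303 deg/s = 303 * 0.017453293 = 5.2883476 rad/s. 1 hour = 3600 s, so 0.00797 hour = 0.00797 * 3600 = 28.692 s. Combine: 5.2883476 rad/s * 28.692 s = 151.73327 rad. 1 turn = 6.2831853 rad, so 151.73327 rad = 151.73327 / 6.2831853 = 24.1491 turn ≈ 24.15 turn (4 s.f.).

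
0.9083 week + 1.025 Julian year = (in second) 3.29e+07. Check: 1 week = 604800 s, so 0.9083 week = 0.9083 * 604800 = 549339.84 s. 1 Julian year = 31557600 s, so 1.025 Julian year = 1.025 * 31557600 = 32346540 s. Sum: 549339.84 + 32346540 = 32895880 s. 32895880 s = 32895880 second ≈ 3.29e+07 second (4 s.f.).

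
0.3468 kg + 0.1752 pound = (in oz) 15.04. Check: 0.3468 kg is already in kg. 1 pound = 0.45359237 kg, so 0.1752 pound = 0.1752 * 0.45359237 = 0.079469383 kg. Sum: 0.3468 + 0.079469383 = 0.42626938 kg. 1 oz = 0.028349523 kg, so 0.42626938 kg = 0.42626938 / 0.028349523 = 15.03621 oz ≈ 15.04 oz (4 s.f.).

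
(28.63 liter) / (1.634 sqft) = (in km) 0.0001886. Check: 1 liter = 0.001 m^3, so 28.63 liter = 28.63 * 0.001 = 0.02863 m^3. 1 sqft = 0.09290304 m^2, so 1.634 sqft = 1.634 * 0.09290304 = 0.15180357 m^2. Combine: 0.02863 m^3 / 0.15180357 m^2 = 0.18859899 m. 1 km = 1000 m, so 0.18859899 m = 0.18859899 / 1000 = 0.00018859899 km ≈ 0.0001886 km (4 s.f.).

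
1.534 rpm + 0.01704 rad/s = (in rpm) 1 rpm = 0.10471976 rad/s, so 1.534 rpm = 1.534 * 0.10471976 = 0.1606401 rad/s. 0.01704 rad/s is already in rad/s. Sum: 0.1606401 + 0.01704 = 0.1776801 rad/s. 1 rpm = 0.10471976 rad/s, so 0.1776801 rad/s = 0.1776801 / 0.10471976 = 1.69672 rpm ≈ 1.697 rpm (4 s.f.). Final answer: 1.697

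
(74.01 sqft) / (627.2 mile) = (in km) 6.812e-09. Check: 1 sqft = 0.09290304 m^2, so 74.01 sqft = 74.01 * 0.09290304 = 6.875754 m^2. 1 mile = 1609.344 m, so 627.2 mile = 627.2 * 1609.344 = 1009380.6 m. Combine: 6.875754 m^2 / 1009380.6 m = 6.811855e-06 m. 1 km = 1000 m, so 6.811855e-06 m = 6.811855e-06 / 1000 = 6.811855e-09 km ≈ 6.812e-09 km (4 s.f.).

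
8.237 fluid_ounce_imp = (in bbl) 1 fluid_ounce_imp = 2.8413063e-05 m^3, so 8.237 fluid_ounce_imp = 8.237 * 2.8413063e-05 = 0.0002340384 m^3. 1 bbl = 0.15898729 m^3, so 0.0002340384 m^3 = 0.0002340384 / 0.15898729 = 0.0014720572 bbl ≈ 0.001472 bbl (4 s.f.). Final answer: 0.001472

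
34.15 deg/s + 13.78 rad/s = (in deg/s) 1 deg/s = 0.017453293 rad/s, so 34.15 deg/s = 34.15 * 0.017453293 = 0.59602994 rad/s. 13.78 rad/s is already in rad/s. Sum: 0.59602994 + 13.78 = 14.37603 rad/s. 1 deg/s = 0.017453293 rad/s, so 14.37603 rad/s = 14.37603 / 0.017453293 = 823.68584 deg/s ≈ 823.7 deg/s (4 s.f.). Final answer: 823.7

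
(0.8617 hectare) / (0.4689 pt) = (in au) 1 hectare = 10000 m^2, so 0.8617 hectare = 0.8617 * 10000 = 8617 m^2. 1 pt = 0.00035277778 m, so 0.4689 pt = 0.4689 * 0.00035277778 = 0.0001654175 m. Combine: 8617 m^2 / 0.0001654175 m = 52092433 m. 1 au = 1.4959787e+11 m, so 52092433 m = 52092433 / 1.4959787e+11 = 0.00034821641 au ≈ 0.0003482 au (4 s.f.). Final answer: 0.0003482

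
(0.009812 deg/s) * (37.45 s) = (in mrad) 1 deg/s = 0.017453293 rad/s, so 0.009812 deg/s = 0.009812 * 0.017453293 = 0.00017125171 rad/s. 37.45 s is already in s. Combine: 0.00017125171 rad/s * 37.45 s = 0.0064133764 rad. 1 mrad = 0.001 rad, so 0.0064133764 rad = 0.0064133764 / 0.001 = 6.4133764 mrad ≈ 6.413 mrad (4 s.f.). Final answer: 6.413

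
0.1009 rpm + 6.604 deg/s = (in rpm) 1 rpm = 0.10471976 rad/s, so 0.1009 rpm = 0.1009 * 0.10471976 = 0.010566223 rad/s. 1 deg/s = 0.017453293 rad/s, so 6.604 deg/s = 6.604 * 0.017453293 = 0.11526154 rad/s. Sum: 0.010566223 + 0.11526154 = 0.12582777 rad/s. 1 rpm = 0.10471976 rad/s, so 0.12582777 rad/s = 0.12582777 / 0.10471976 = 1.2015667 rpm ≈ 1.202 rpm (4 s.f.). Final answer: 1.202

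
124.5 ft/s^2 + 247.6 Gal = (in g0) 1 ft/s^2 = 0.3048 m/s^2, so 124.5 ft/s^2 = 124.5 * 0.3048 = 37.9476 m/s^2. 1 Gal = 0.01 m/s^2, so 247.6 Gal = 247.6 * 0.01 = 2.476 m/s^2. Sum: 37.9476 + 2.476 = 40.4236 m/s^2. 1 g0 = 9.80665 m/s^2, so 40.4236 m/s^2 = 40.4236 / 9.80665 = 4.12206 g0 ≈ 4.122 g0 (4 s.f.). Final answer: 4.122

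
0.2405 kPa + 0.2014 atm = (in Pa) 1 kPa = 1000 Pa, so 0.2405 kPa = 0.2405 * 1000 = 240.5 Pa. 1 atm = 101325 Pa, so 0.2014 atm = 0.2014 * 101325 = 20406.855 Pa. Sum: 240.5 + 20406.855 = 20647.355 Pa. Result: 20647.355 Pa ≈ 2.065e+04 Pa (4 s.f.). Final answer: 2.065e+04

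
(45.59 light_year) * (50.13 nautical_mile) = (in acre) 9.895e+18. Check: 1 light_year = 9.4607305e+15 m, so 45.59 light_year = 45.59 * 9.4607305e+15 = 4.313147e+17 m. 1 nautical_mile = 1852 m, so 50.13 nautical_mile = 50.13 * 1852 = 92840.76 m. Combine: 4.313147e+17 m * 92840.76 m = 4.0043585e+22 m^2. 1 acre = 4046.8564 m^2, so 4.0043585e+22 m^2 = 4.0043585e+22 / 4046.8564 = 9.8949853e+18 acre ≈ 9.895e+18 acre (4 s.f.).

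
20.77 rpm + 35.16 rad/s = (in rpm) 1 rpm = 0.10471976 rad/s, so 20.77 rpm = 20.77 * 0.10471976 = 2.1750293 rad/s. 35.16 rad/s is already in rad/s. Sum: 2.1750293 + 35.16 = 37.335029 rad/s. 1 rpm = 0.10471976 rad/s, so 37.335029 rad/s = 37.335029 / 0.10471976 = 356.52327 rpm ≈ 356.5 rpm (4 s.f.). Final answer: 356.5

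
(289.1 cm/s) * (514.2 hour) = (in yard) 1 cm/s = 0.01 m/s, so 289.1 cm/s = 289.1 * 0.01 = 2.891 m/s. 1 hour = 3600 s, so 514.2 hour = 514.2 * 3600 = 1851120 s. Combine: 2.891 m/s * 1851120 s = 5351587.9 m. 1 yard = 0.9144 m, so 5351587.9 m = 5351587.9 / 0.9144 = 5852567.7 yard ≈ 5.853e+06 yard (4 s.f.). Final answer: 5.853e+06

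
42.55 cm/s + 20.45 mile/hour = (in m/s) 1 cm/s = 0.01 m/s, so 42.55 cm/s = 42.55 * 0.01 = 0.4255 m/s. 1 mile/hour = 0.44704 m/s, so 20.45 mile/hour = 20.45 * 0.44704 = 9.141968 m/s. Sum: 0.4255 + 9.141968 = 9.567468 m/s. Result: 9.567468 m/s ≈ 9.567 m/s (4 s.f.). Final answer: 9.567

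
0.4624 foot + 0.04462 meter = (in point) 1 foot = 0.3048 m, so 0.4624 foot = 0.4624 * 0.3048 = 0.14093952 m. 0.04462 meter = 0.04462 m. Sum: 0.14093952 + 0.04462 = 0.18555952 m. 1 point = 0.00035277778 m, so 0.18555952 m = 0.18555952 / 0.00035277778 = 525.99549 point ≈ 526 point (4 s.f.). Final answer: 526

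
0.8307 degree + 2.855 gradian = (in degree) 1 degree = 0.017453293 rad, so 0.8307 degree = 0.8307 * 0.017453293 = 0.01449845 rad. 1 gradian = 0.015707963 rad, so 2.855 gradian = 2.855 * 0.015707963 = 0.044846235 rad. Sum: 0.01449845 + 0.044846235 = 0.059344685 rad. 1 degree = 0.017453293 rad, so 0.059344685 rad = 0.059344685 / 0.017453293 = 3.4002 degree ≈ 3.4 degree (4 s.f.). Final answer: 3.4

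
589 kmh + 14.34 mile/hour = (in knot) 1 kmh = 0.27777778 m/s, so 589 kmh = 589 * 0.27777778 = 163.61111 m/s. 1 mile/hour = 0.44704 m/s, so 14.34 mile/hour = 14.34 * 0.44704 = 6.4105536 m/s. Sum: 163.61111 + 6.4105536 = 170.02166 m/s. 1 knot = 0.51444444 m/s, so 170.02166 m/s = 170.02166 / 0.51444444 = 330.49568 knot ≈ 330.5 knot (4 s.f.). Final answer: 330.5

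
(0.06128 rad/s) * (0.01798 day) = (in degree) 5454. Check: 0.06128 rad/s is already in rad/s. 1 day = 86400 s, so 0.01798 day = 0.01798 * 86400 = 1553.472 s. Combine: 0.06128 rad/s * 1553.472 s = 95.196764 rad. 1 degree = 0.017453293 rad, so 95.196764 rad = 95.196764 / 0.017453293 = 5454.3728 degree ≈ 5454 degree (4 s.f.).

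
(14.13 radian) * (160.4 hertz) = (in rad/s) 2266. Check: 14.13 radian = 14.13 rad. 160.4 hertz = 160.4 Hz. Combine: 14.13 rad * 160.4 Hz = 2266.452 rad/s. Result: 2266.452 rad/s ≈ 2266 rad/s (4 s.f.).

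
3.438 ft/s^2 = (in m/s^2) 1.048. Check: 1 ft/s^2 = 0.3048 m/s^2, so 3.438 ft/s^2 = 3.438 * 0.3048 = 1.0479024 m/s^2. Result: 1.0479024 m/s^2 ≈ 1.048 m/s^2 (4 s.f.).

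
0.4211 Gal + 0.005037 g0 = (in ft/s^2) 1 Gal = 0.01 m/s^2, so 0.4211 Gal = 0.4211 * 0.01 = 0.004211 m/s^2. 1 g0 = 9.80665 m/s^2, so 0.005037 g0 = 0.005037 * 9.80665 = 0.049396096 m/s^2. Sum: 0.004211 + 0.049396096 = 0.053607096 m/s^2. 1 ft/s^2 = 0.3048 m/s^2, so 0.053607096 m/s^2 = 0.053607096 / 0.3048 = 0.1758763 ft/s^2 ≈ 0.1759 ft/s^2 (4 s.f.). Final answer: 0.1759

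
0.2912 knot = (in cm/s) 14.98. Check: 1 knot = 0.51444444 m/s, so 0.2912 knot = 0.2912 * 0.51444444 = 0.14980622 m/s. 1 cm/s = 0.01 m/s, so 0.14980622 m/s = 0.14980622 / 0.01 = 14.980622 cm/s ≈ 14.98 cm/s (4 s.f.).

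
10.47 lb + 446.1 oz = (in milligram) 1.74e+07. Check: 1 lb = 0.45359237 kg, so 10.47 lb = 10.47 * 0.45359237 = 4.7491121 kg. 1 oz = 0.028349523 kg, so 446.1 oz = 446.1 * 0.028349523 = 12.646722 kg. Sum: 4.7491121 + 12.646722 = 17.395834 kg. 1 milligram = 1e-06 kg, so 17.395834 kg = 17.395834 / 1e-06 = 17395834 milligram ≈ 1.74e+07 milligram (4 s.f.).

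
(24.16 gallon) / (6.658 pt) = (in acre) 0.009622. Check: 1 gallon = 0.0037854118 m^3, so 24.16 gallon = 24.16 * 0.0037854118 = 0.091455549 m^3. 1 pt = 0.00035277778 m, so 6.658 pt = 6.658 * 0.00035277778 = 0.0023487944 m. Combine: 0.091455549 m^3 / 0.0023487944 m = 38.93723 m^2. 1 acre = 4046.8564 m^2, so 38.93723 m^2 = 38.93723 / 4046.8564 = 0.009621599 acre ≈ 0.009622 acre (4 s.f.).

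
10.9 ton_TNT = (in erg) 4.561e+17. Check: 1 ton_TNT = 4.184e+09 J, so 10.9 ton_TNT = 10.9 * 4.184e+09 = 4.56056e+10 J. 1 erg = 1e-07 J, so 4.56056e+10 J = 4.56056e+10 / 1e-07 = 4.56056e+17 erg ≈ 4.561e+17 erg (4 s.f.).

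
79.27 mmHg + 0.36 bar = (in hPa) 1 mmHg = 133.32237 Pa, so 79.27 mmHg = 79.27 * 133.32237 = 10568.464 Pa. 1 bar = 100000 Pa, so 0.36 bar = 0.36 * 100000 = 36000 Pa. Sum: 10568.464 + 36000 = 46568.464 Pa. 1 hPa = 100 Pa, so 46568.464 Pa = 46568.464 / 100 = 465.68464 hPa ≈ 465.7 hPa (4 s.f.). Final answer: 465.7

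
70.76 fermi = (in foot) 2.322e-13. Check: 1 fermi = 1e-15 m, so 70.76 fermi = 70.76 * 1e-15 = 7.076e-14 m. 1 foot = 0.3048 m, so 7.076e-14 m = 7.076e-14 / 0.3048 = 2.3215223e-13 foot ≈ 2.322e-13 foot (4 s.f.).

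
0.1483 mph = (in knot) 1 mph = 0.44704 m/s, so 0.1483 mph = 0.1483 * 0.44704 = 0.066296032 m/s. 1 knot = 0.51444444 m/s, so 0.066296032 m/s = 0.066296032 / 0.51444444 = 0.12886918 knot ≈ 0.1289 knot (4 s.f.). Final answer: 0.1289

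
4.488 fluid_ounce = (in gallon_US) 1 fluid_ounce = 2.957353e-05 m^3, so 4.488 fluid_ounce = 4.488 * 2.957353e-05 = 0.000132726 m^3. 1 gallon_US = 0.0037854118 m^3, so 0.000132726 m^3 = 0.000132726 / 0.0037854118 = 0.0350625 gallon_US ≈ 0.03506 gallon_US (4 s.f.). Final answer: 0.03506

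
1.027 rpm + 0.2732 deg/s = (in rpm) 1 rpm = 0.10471976 rad/s, so 1.027 rpm = 1.027 * 0.10471976 = 0.10754719 rad/s. 1 deg/s = 0.017453293 rad/s, so 0.2732 deg/s = 0.2732 * 0.017453293 = 0.0047682395 rad/s. Sum: 0.10754719 + 0.0047682395 = 0.11231543 rad/s. 1 rpm = 0.10471976 rad/s, so 0.11231543 rad/s = 0.11231543 / 0.10471976 = 1.0725333 rpm ≈ 1.073 rpm (4 s.f.). Final answer: 1.073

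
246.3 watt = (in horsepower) 0.3303. Check: 246.3 watt = 246.3 W. 1 horsepower = 745.69987 W, so 246.3 W = 246.3 / 745.69987 = 0.33029374 horsepower ≈ 0.3303 horsepower (4 s.f.).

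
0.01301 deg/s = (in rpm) 0.002168. Check: 1 deg/s = 0.017453293 rad/s, so 0.01301 deg/s = 0.01301 * 0.017453293 = 0.00022706734 rad/s. 1 rpm = 0.10471976 rad/s, so 0.00022706734 rad/s = 0.00022706734 / 0.10471976 = 0.0021683333 rpm ≈ 0.002168 rpm (4 s.f.).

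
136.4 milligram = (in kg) 1 milligram = 1e-06 kg, so 136.4 milligram = 136.4 * 1e-06 = 0.0001364 kg. Result: 0.0001364 kg. Final answer: 0.0001364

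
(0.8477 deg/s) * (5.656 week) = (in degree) 1 deg/s = 0.017453293 rad/s, so 0.8477 deg/s = 0.8477 * 0.017453293 = 0.014795156 rad/s. 1 week = 604800 s, so 5.656 week = 5.656 * 604800 = 3420748.8 s. Combine: 0.014795156 rad/s * 3420748.8 s = 50610.512 rad. 1 degree = 0.017453293 rad, so 50610.512 rad = 50610.512 / 0.017453293 = 2899768.8 degree ≈ 2.9e+06 degree (4 s.f.). Final answer: 2.9e+06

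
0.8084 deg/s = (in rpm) 0.1347. Check: 1 deg/s = 0.017453293 rad/s, so 0.8084 deg/s = 0.8084 * 0.017453293 = 0.014109242 rad/s. 1 rpm = 0.10471976 rad/s, so 0.014109242 rad/s = 0.014109242 / 0.10471976 = 0.13473333 rpm ≈ 0.1347 rpm (4 s.f.).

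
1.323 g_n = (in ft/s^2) 1 g_n = 9.80665 m/s^2, so 1.323 g_n = 1.323 * 9.80665 = 12.974198 m/s^2. 1 ft/s^2 = 0.3048 m/s^2, so 12.974198 m/s^2 = 12.974198 / 0.3048 = 42.566266 ft/s^2 ≈ 42.57 ft/s^2 (4 s.f.). Final answer: 42.57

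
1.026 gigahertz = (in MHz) 1 gigahertz = 1e+09 Hz, so 1.026 gigahertz = 1.026 * 1e+09 = 1.026e+09 Hz. 1 MHz = 1000000 Hz, so 1.026e+09 Hz = 1.026e+09 / 1000000 = 1026 MHz. Final answer: 1026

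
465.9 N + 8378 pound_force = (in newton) 465.9 N is already in N. 1 pound_force = 4.4482216 N, so 8378 pound_force = 8378 * 4.4482216 = 37267.201 N. Sum: 465.9 + 37267.201 = 37733.101 N. 37733.101 N = 37733.101 newton ≈ 3.773e+04 newton (4 s.f.). Final answer: 3.773e+04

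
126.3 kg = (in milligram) 1.263e+08. Check: 1 milligram = 1e-06 kg, so 126.3 kg = 126.3 / 1e-06 = 1.263e+08 milligram.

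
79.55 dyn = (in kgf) 8.112e-05. Check: 1 dyn = 1e-05 N, so 79.55 dyn = 79.55 * 1e-05 = 0.0007955 N. 1 kgf = 9.80665 N, so 0.0007955 N = 0.0007955 / 9.80665 = 8.1118425e-05 kgf ≈ 8.112e-05 kgf (4 s.f.).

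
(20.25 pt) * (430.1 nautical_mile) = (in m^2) 1 pt = 0.00035277778 m, so 20.25 pt = 20.25 * 0.00035277778 = 0.00714375 m. 1 nautical_mile = 1852 m, so 430.1 nautical_mile = 430.1 * 1852 = 796545.2 m. Combine: 0.00714375 m * 796545.2 m = 5690.3198 m^2. Result: 5690.3198 m^2 ≈ 5690 m^2 (4 s.f.). Final answer: 5690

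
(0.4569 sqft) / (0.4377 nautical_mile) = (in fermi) 5.236e+10. Check: 1 sqft = 0.09290304 m^2, so 0.4569 sqft = 0.4569 * 0.09290304 = 0.042447399 m^2. 1 nautical_mile = 1852 m, so 0.4377 nautical_mile = 0.4377 * 1852 = 810.6204 m. Combine: 0.042447399 m^2 / 810.6204 m = 5.2364089e-05 m. 1 fermi = 1e-15 m, so 5.2364089e-05 m = 5.2364089e-05 / 1e-15 = 5.2364089e+10 fermi ≈ 5.236e+10 fermi (4 s.f.).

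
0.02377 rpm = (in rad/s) 1 rpm = 0.10471976 rad/s, so 0.02377 rpm = 0.02377 * 0.10471976 = 0.0024891886 rad/s. Result: 0.0024891886 rad/s ≈ 0.002489 rad/s (4 s.f.). Final answer: 0.002489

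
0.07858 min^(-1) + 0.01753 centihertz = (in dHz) 1 min^(-1) = 0.016666667 Hz, so 0.07858 min^(-1) = 0.07858 * 0.016666667 = 0.0013096667 Hz. 1 centihertz = 0.01 Hz, so 0.01753 centihertz = 0.01753 * 0.01 = 0.0001753 Hz. Sum: 0.0013096667 + 0.0001753 = 0.0014849667 Hz. 1 dHz = 0.1 Hz, so 0.0014849667 Hz = 0.0014849667 / 0.1 = 0.014849667 dHz ≈ 0.01485 dHz (4 s.f.). Final answer: 0.01485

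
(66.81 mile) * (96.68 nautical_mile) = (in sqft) 1 mile = 1609.344 m, so 66.81 mile = 66.81 * 1609.344 = 107520.27 m. 1 nautical_mile = 1852 m, so 96.68 nautical_mile = 96.68 * 1852 = 179051.36 m. Combine: 107520.27 m * 179051.36 m = 1.9251651e+10 m^2. 1 sqft = 0.09290304 m^2, so 1.9251651e+10 m^2 = 1.9251651e+10 / 0.09290304 = 2.0722305e+11 sqft ≈ 2.072e+11 sqft (4 s.f.). Final answer: 2.072e+11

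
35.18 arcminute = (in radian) 0.01023. Check: 1 arcminute = 0.00029088821 rad, so 35.18 arcminute = 35.18 * 0.00029088821 = 0.010233447 rad. 0.010233447 rad = 0.010233447 radian ≈ 0.01023 radian (4 s.f.).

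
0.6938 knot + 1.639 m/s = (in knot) 1 knot = 0.51444444 m/s, so 0.6938 knot = 0.6938 * 0.51444444 = 0.35692156 m/s. 1.639 m/s is already in m/s. Sum: 0.35692156 + 1.639 = 1.9959216 m/s. 1 knot = 0.51444444 m/s, so 1.9959216 m/s = 1.9959216 / 0.51444444 = 3.8797611 knot ≈ 3.88 knot (4 s.f.). Final answer: 3.88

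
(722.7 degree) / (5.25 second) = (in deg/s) 137.7. Check: 1 degree = 0.017453293 rad, so 722.7 degree = 722.7 * 0.017453293 = 12.613495 rad. 5.25 second = 5.25 s. Combine: 12.613495 rad / 5.25 s = 2.4025704 rad/s. 1 deg/s = 0.017453293 rad/s, so 2.4025704 rad/s = 2.4025704 / 0.017453293 = 137.65714 deg/s ≈ 137.7 deg/s (4 s.f.).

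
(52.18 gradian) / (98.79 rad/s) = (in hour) 2.305e-06. Check: 1 gradian = 0.015707963 rad, so 52.18 gradian = 52.18 * 0.015707963 = 0.81964152 rad. 98.79 rad/s is already in rad/s. Combine: 0.81964152 rad / 98.79 rad/s = 0.0082968066 s. 1 hour = 3600 s, so 0.0082968066 s = 0.0082968066 / 3600 = 2.3046685e-06 hour ≈ 2.305e-06 hour (4 s.f.).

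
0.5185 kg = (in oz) 18.29. Check: 1 oz = 0.028349523 kg, so 0.5185 kg = 0.5185 / 0.028349523 = 18.289549 oz ≈ 18.29 oz (4 s.f.).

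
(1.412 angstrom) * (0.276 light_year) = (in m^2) 1 angstrom = 1e-10 m, so 1.412 angstrom = 1.412 * 1e-10 = 1.412e-10 m. 1 light_year = 9.4607305e+15 m, so 0.276 light_year = 0.276 * 9.4607305e+15 = 2.6111616e+15 m. Combine: 1.412e-10 m * 2.6111616e+15 m = 368696.02 m^2. Result: 368696.02 m^2 ≈ 3.687e+05 m^2 (4 s.f.). Final answer: 3.687e+05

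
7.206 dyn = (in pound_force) 1 dyn = 1e-05 N, so 7.206 dyn = 7.206 * 1e-05 = 7.206e-05 N. 1 pound_force = 4.4482216 N, so 7.206e-05 N = 7.206e-05 / 4.4482216 = 1.6199732e-05 pound_force ≈ 1.62e-05 pound_force (4 s.f.). Final answer: 1.62e-05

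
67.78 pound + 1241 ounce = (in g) 6.593e+04. Check: 1 pound = 0.45359237 kg, so 67.78 pound = 67.78 * 0.45359237 = 30.744491 kg. 1 ounce = 0.028349523 kg, so 1241 ounce = 1241 * 0.028349523 = 35.181758 kg. Sum: 30.744491 + 35.181758 = 65.926249 kg. 1 g = 0.001 kg, so 65.926249 kg = 65.926249 / 0.001 = 65926.249 g ≈ 6.593e+04 g (4 s.f.).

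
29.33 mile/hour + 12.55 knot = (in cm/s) 1957. Check: 1 mile/hour = 0.44704 m/s, so 29.33 mile/hour = 29.33 * 0.44704 = 13.111683 m/s. 1 knot = 0.51444444 m/s, so 12.55 knot = 12.55 * 0.51444444 = 6.4562778 m/s. Sum: 13.111683 + 6.4562778 = 19.567961 m/s. 1 cm/s = 0.01 m/s, so 19.567961 m/s = 19.567961 / 0.01 = 1956.7961 cm/s ≈ 1957 cm/s (4 s.f.).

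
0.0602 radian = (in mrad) 60.2. Check: 0.0602 radian = 0.0602 rad. 1 mrad = 0.001 rad, so 0.0602 rad = 0.0602 / 0.001 = 60.2 mrad.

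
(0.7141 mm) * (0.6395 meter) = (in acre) 1.128e-07. Check: 1 mm = 0.001 m, so 0.7141 mm = 0.7141 * 0.001 = 0.0007141 m. 0.6395 meter = 0.6395 m. Combine: 0.0007141 m * 0.6395 m = 0.00045666695 m^2. 1 acre = 4046.8564 m^2, so 0.00045666695 m^2 = 0.00045666695 / 4046.8564 = 1.1284486e-07 acre ≈ 1.128e-07 acre (4 s.f.).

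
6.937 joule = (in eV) 4.33e+19. Check: 6.937 joule = 6.937 J. 1 eV = 1.6021766e-19 J, so 6.937 J = 6.937 / 1.6021766e-19 = 4.3297348e+19 eV ≈ 4.33e+19 eV (4 s.f.).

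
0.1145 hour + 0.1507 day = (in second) 1 hour = 3600 s, so 0.1145 hour = 0.1145 * 3600 = 412.2 s. 1 day = 86400 s, so 0.1507 day = 0.1507 * 86400 = 13020.48 s. Sum: 412.2 + 13020.48 = 13432.68 s. 13432.68 s = 13432.68 second ≈ 1.343e+04 second (4 s.f.). Final answer: 1.343e+04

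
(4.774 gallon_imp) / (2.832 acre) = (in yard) 1 gallon_imp = 0.00454609 m^3, so 4.774 gallon_imp = 4.774 * 0.00454609 = 0.021703034 m^3. 1 acre = 4046.8564 m^2, so 2.832 acre = 2.832 * 4046.8564 = 11460.697 m^2. Combine: 0.021703034 m^3 / 11460.697 m^2 = 1.8936922e-06 m. 1 yard = 0.9144 m, so 1.8936922e-06 m = 1.8936922e-06 / 0.9144 = 2.070967e-06 yard ≈ 2.071e-06 yard (4 s.f.). Final answer: 2.071e-06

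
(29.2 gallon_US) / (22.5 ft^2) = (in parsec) 1 gallon_US = 0.0037854118 m^3, so 29.2 gallon_US = 29.2 * 0.0037854118 = 0.11053402 m^3. 1 ft^2 = 0.09290304 m^2, so 22.5 ft^2 = 22.5 * 0.09290304 = 2.0903184 m^2. Combine: 0.11053402 m^3 / 2.0903184 m^2 = 0.052879037 m. 1 parsec = 3.0856776e+16 m, so 0.052879037 m = 0.052879037 / 3.0856776e+16 = 1.7136929e-18 parsec ≈ 1.714e-18 parsec (4 s.f.). Final answer: 1.714e-18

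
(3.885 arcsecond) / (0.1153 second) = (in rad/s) 0.0001634. Check: 1 arcsecond = 4.8481368e-06 rad, so 3.885 arcsecond = 3.885 * 4.8481368e-06 = 1.8835012e-05 rad. 0.1153 second = 0.1153 s. Combine: 1.8835012e-05 rad / 0.1153 s = 0.00016335656 rad/s. Result: 0.00016335656 rad/s ≈ 0.0001634 rad/s (4 s.f.).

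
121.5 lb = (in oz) 1944. Check: 1 lb = 0.45359237 kg, so 121.5 lb = 121.5 * 0.45359237 = 55.111473 kg. 1 oz = 0.028349523 kg, so 55.111473 kg = 55.111473 / 0.028349523 = 1944 oz.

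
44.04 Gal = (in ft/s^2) 1.445. Check: 1 Gal = 0.01 m/s^2, so 44.04 Gal = 44.04 * 0.01 = 0.4404 m/s^2. 1 ft/s^2 = 0.3048 m/s^2, so 0.4404 m/s^2 = 0.4404 / 0.3048 = 1.4448819 ft/s^2 ≈ 1.445 ft/s^2 (4 s.f.).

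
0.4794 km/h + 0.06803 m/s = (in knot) 1 km/h = 0.27777778 m/s, so 0.4794 km/h = 0.4794 * 0.27777778 = 0.13316667 m/s. 0.06803 m/s is already in m/s. Sum: 0.13316667 + 0.06803 = 0.20119667 m/s. 1 knot = 0.51444444 m/s, so 0.20119667 m/s = 0.20119667 / 0.51444444 = 0.39109503 knot ≈ 0.3911 knot (4 s.f.). Final answer: 0.3911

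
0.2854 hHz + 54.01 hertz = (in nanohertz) 8.255e+10. Check: 1 hHz = 100 Hz, so 0.2854 hHz = 0.2854 * 100 = 28.54 Hz. 54.01 hertz = 54.01 Hz. Sum: 28.54 + 54.01 = 82.55 Hz. 1 nanohertz = 1e-09 Hz, so 82.55 Hz = 82.55 / 1e-09 = 8.255e+10 nanohertz.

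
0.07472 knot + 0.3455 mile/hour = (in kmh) 0.6944. Check: 1 knot = 0.51444444 m/s, so 0.07472 knot = 0.07472 * 0.51444444 = 0.038439289 m/s. 1 mile/hour = 0.44704 m/s, so 0.3455 mile/hour = 0.3455 * 0.44704 = 0.15445232 m/s. Sum: 0.038439289 + 0.15445232 = 0.19289161 m/s. 1 kmh = 0.27777778 m/s, so 0.19289161 m/s = 0.19289161 / 0.27777778 = 0.69440979 kmh ≈ 0.6944 kmh (4 s.f.).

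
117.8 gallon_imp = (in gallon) 1 gallon_imp = 0.00454609 m^3, so 117.8 gallon_imp = 117.8 * 0.00454609 = 0.5355294 m^3. 1 gallon = 0.0037854118 m^3, so 0.5355294 m^3 = 0.5355294 / 0.0037854118 = 141.4719 gallon ≈ 141.5 gallon (4 s.f.). Final answer: 141.5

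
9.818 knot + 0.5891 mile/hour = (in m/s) 5.314. Check: 1 knot = 0.51444444 m/s, so 9.818 knot = 9.818 * 0.51444444 = 5.0508156 m/s. 1 mile/hour = 0.44704 m/s, so 0.5891 mile/hour = 0.5891 * 0.44704 = 0.26335126 m/s. Sum: 5.0508156 + 0.26335126 = 5.3141668 m/s. Result: 5.3141668 m/s ≈ 5.314 m/s (4 s.f.).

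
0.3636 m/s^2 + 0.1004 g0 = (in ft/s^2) 0.3636 m/s^2 is already in m/s^2. 1 g0 = 9.80665 m/s^2, so 0.1004 g0 = 0.1004 * 9.80665 = 0.98458766 m/s^2. Sum: 0.3636 + 0.98458766 = 1.3481877 m/s^2. 1 ft/s^2 = 0.3048 m/s^2, so 1.3481877 m/s^2 = 1.3481877 / 0.3048 = 4.4231879 ft/s^2 ≈ 4.423 ft/s^2 (4 s.f.). Final answer: 4.423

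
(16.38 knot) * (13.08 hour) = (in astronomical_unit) 2.652e-06. Check: 1 knot = 0.51444444 m/s, so 16.38 knot = 16.38 * 0.51444444 = 8.4266 m/s. 1 hour = 3600 s, so 13.08 hour = 13.08 * 3600 = 47088 s. Combine: 8.4266 m/s * 47088 s = 396791.74 m. 1 astronomical_unit = 1.4959787e+11 m, so 396791.74 m = 396791.74 / 1.4959787e+11 = 2.652389e-06 astronomical_unit ≈ 2.652e-06 astronomical_unit (4 s.f.).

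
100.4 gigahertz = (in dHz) 1.004e+12. Check: 1 gigahertz = 1e+09 Hz, so 100.4 gigahertz = 100.4 * 1e+09 = 1.004e+11 Hz. 1 dHz = 0.1 Hz, so 1.004e+11 Hz = 1.004e+11 / 0.1 = 1.004e+12 dHz.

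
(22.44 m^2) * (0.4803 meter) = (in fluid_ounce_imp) 3.793e+05. Check: 22.44 m^2 is already in m^2. 0.4803 meter = 0.4803 m. Combine: 22.44 m^2 * 0.4803 m = 10.777932 m^3. 1 fluid_ounce_imp = 2.8413063e-05 m^3, so 10.777932 m^3 = 10.777932 / 2.8413063e-05 = 379330.18 fluid_ounce_imp ≈ 3.793e+05 fluid_ounce_imp (4 s.f.).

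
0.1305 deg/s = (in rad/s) 0.002278. Check: 1 deg/s = 0.017453293 rad/s, so 0.1305 deg/s = 0.1305 * 0.017453293 = 0.0022776547 rad/s. Result: 0.0022776547 rad/s ≈ 0.002278 rad/s (4 s.f.).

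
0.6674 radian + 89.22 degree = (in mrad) 2225. Check: 0.6674 radian = 0.6674 rad. 1 degree = 0.017453293 rad, so 89.22 degree = 89.22 * 0.017453293 = 1.5571828 rad. Sum: 0.6674 + 1.5571828 = 2.2245828 rad. 1 mrad = 0.001 rad, so 2.2245828 rad = 2.2245828 / 0.001 = 2224.5828 mrad ≈ 2225 mrad (4 s.f.).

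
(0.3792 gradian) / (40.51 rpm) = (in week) 2.322e-09. Check: 1 gradian = 0.015707963 rad, so 0.3792 gradian = 0.3792 * 0.015707963 = 0.0059564597 rad. 1 rpm = 0.10471976 rad/s, so 40.51 rpm = 40.51 * 0.10471976 = 4.2421973 rad/s. Combine: 0.0059564597 rad / 4.2421973 rad/s = 0.0014040978 s. 1 week = 604800 s, so 0.0014040978 s = 0.0014040978 / 604800 = 2.3215902e-09 week ≈ 2.322e-09 week (4 s.f.).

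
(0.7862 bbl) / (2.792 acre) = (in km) 1.106e-08. Check: 1 bbl = 0.15898729 m^3, so 0.7862 bbl = 0.7862 * 0.15898729 = 0.12499581 m^3. 1 acre = 4046.8564 m^2, so 2.792 acre = 2.792 * 4046.8564 = 11298.823 m^2. Combine: 0.12499581 m^3 / 11298.823 m^2 = 1.1062728e-05 m. 1 km = 1000 m, so 1.1062728e-05 m = 1.1062728e-05 / 1000 = 1.1062728e-08 km ≈ 1.106e-08 km (4 s.f.).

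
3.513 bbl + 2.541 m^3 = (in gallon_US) 1 bbl = 0.15898729 m^3, so 3.513 bbl = 3.513 * 0.15898729 = 0.55852237 m^3. 2.541 m^3 is already in m^3. Sum: 0.55852237 + 2.541 = 3.0995224 m^3. 1 gallon_US = 0.0037854118 m^3, so 3.0995224 m^3 = 3.0995224 / 0.0037854118 = 818.80719 gallon_US ≈ 818.8 gallon_US (4 s.f.). Final answer: 818.8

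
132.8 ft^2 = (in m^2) 1 ft^2 = 0.09290304 m^2, so 132.8 ft^2 = 132.8 * 0.09290304 = 12.337524 m^2. Result: 12.337524 m^2 ≈ 12.34 m^2 (4 s.f.). Final answer: 12.34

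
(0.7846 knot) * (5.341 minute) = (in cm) 1.293e+04. Check: 1 knot = 0.51444444 m/s, so 0.7846 knot = 0.7846 * 0.51444444 = 0.40363311 m/s. 1 minute = 60 s, so 5.341 minute = 5.341 * 60 = 320.46 s. Combine: 0.40363311 m/s * 320.46 s = 129.34827 m. 1 cm = 0.01 m, so 129.34827 m = 129.34827 / 0.01 = 12934.827 cm ≈ 1.293e+04 cm (4 s.f.).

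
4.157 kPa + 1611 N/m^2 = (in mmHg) 1 kPa = 1000 Pa, so 4.157 kPa = 4.157 * 1000 = 4157 Pa. 1611 N/m^2 = 1611 Pa. Sum: 4157 + 1611 = 5768 Pa. 1 mmHg = 133.32237 Pa, so 5768 Pa = 5768 / 133.32237 = 43.263558 mmHg ≈ 43.26 mmHg (4 s.f.). Final answer: 43.26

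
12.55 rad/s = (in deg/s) 719.1. Check: 1 deg/s = 0.017453293 rad/s, so 12.55 rad/s = 12.55 / 0.017453293 = 719.06203 deg/s ≈ 719.1 deg/s (4 s.f.).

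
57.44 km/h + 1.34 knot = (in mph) 37.23. Check: 1 km/h = 0.27777778 m/s, so 57.44 km/h = 57.44 * 0.27777778 = 15.955556 m/s. 1 knot = 0.51444444 m/s, so 1.34 knot = 1.34 * 0.51444444 = 0.68935556 m/s. Sum: 15.955556 + 0.68935556 = 16.644911 m/s. 1 mph = 0.44704 m/s, so 16.644911 m/s = 16.644911 / 0.44704 = 37.233606 mph ≈ 37.23 mph (4 s.f.).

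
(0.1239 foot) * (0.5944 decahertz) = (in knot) 0.4363. Check: 1 foot = 0.3048 m, so 0.1239 foot = 0.1239 * 0.3048 = 0.03776472 m. 1 decahertz = 10 Hz, so 0.5944 decahertz = 0.5944 * 10 = 5.944 Hz. Combine: 0.03776472 m * 5.944 Hz = 0.2244735 m/s. 1 knot = 0.51444444 m/s, so 0.2244735 m/s = 0.2244735 / 0.51444444 = 0.43634157 knot ≈ 0.4363 knot (4 s.f.).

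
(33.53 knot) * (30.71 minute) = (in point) 1 knot = 0.51444444 m/s, so 33.53 knot = 33.53 * 0.51444444 = 17.249322 m/s. 1 minute = 60 s, so 30.71 minute = 30.71 * 60 = 1842.6 s. Combine: 17.249322 m/s * 1842.6 s = 31783.601 m. 1 point = 0.00035277778 m, so 31783.601 m = 31783.601 / 0.00035277778 = 90095247 point ≈ 9.01e+07 point (4 s.f.). Final answer: 9.01e+07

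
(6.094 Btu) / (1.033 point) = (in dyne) 1.764e+12. Check: 1 Btu = 1055.0559 J, so 6.094 Btu = 6.094 * 1055.0559 = 6429.5104 J. 1 point = 0.00035277778 m, so 1.033 point = 1.033 * 0.00035277778 = 0.00036441944 m. Combine: 6429.5104 J / 0.00036441944 m = 17643159 N. 1 dyne = 1e-05 N, so 17643159 N = 17643159 / 1e-05 = 1.7643159e+12 dyne ≈ 1.764e+12 dyne (4 s.f.).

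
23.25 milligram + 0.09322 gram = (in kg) 1 milligram = 1e-06 kg, so 23.25 milligram = 23.25 * 1e-06 = 2.325e-05 kg. 1 gram = 0.001 kg, so 0.09322 gram = 0.09322 * 0.001 = 9.322e-05 kg. Sum: 2.325e-05 + 9.322e-05 = 0.00011647 kg. Result: 0.00011647 kg ≈ 0.0001165 kg (4 s.f.). Final answer: 0.0001165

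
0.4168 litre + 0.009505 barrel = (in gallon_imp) 1 litre = 0.001 m^3, so 0.4168 litre = 0.4168 * 0.001 = 0.0004168 m^3. 1 barrel = 0.15898729 m^3, so 0.009505 barrel = 0.009505 * 0.15898729 = 0.0015111742 m^3. Sum: 0.0004168 + 0.0015111742 = 0.0019279742 m^3. 1 gallon_imp = 0.00454609 m^3, so 0.0019279742 m^3 = 0.0019279742 / 0.00454609 = 0.42409504 gallon_imp ≈ 0.4241 gallon_imp (4 s.f.). Final answer: 0.4241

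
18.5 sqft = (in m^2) 1 sqft = 0.09290304 m^2, so 18.5 sqft = 18.5 * 0.09290304 = 1.7187062 m^2. Result: 1.7187062 m^2 ≈ 1.719 m^2 (4 s.f.). Final answer: 1.719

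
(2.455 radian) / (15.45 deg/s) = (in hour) 0.002529. Check: 2.455 radian = 2.455 rad. 1 deg/s = 0.017453293 rad/s, so 15.45 deg/s = 15.45 * 0.017453293 = 0.26965337 rad/s. Combine: 2.455 rad / 0.26965337 rad/s = 9.1042808 s. 1 hour = 3600 s, so 9.1042808 s = 9.1042808 / 3600 = 0.0025289669 hour ≈ 0.002529 hour (4 s.f.).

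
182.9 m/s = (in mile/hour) 409.1. Check: 1 mile/hour = 0.44704 m/s, so 182.9 m/s = 182.9 / 0.44704 = 409.13565 mile/hour ≈ 409.1 mile/hour (4 s.f.).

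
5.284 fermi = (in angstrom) 1 fermi = 1e-15 m, so 5.284 fermi = 5.284 * 1e-15 = 5.284e-15 m. 1 angstrom = 1e-10 m, so 5.284e-15 m = 5.284e-15 / 1e-10 = 5.284e-05 angstrom. Final answer: 5.284e-05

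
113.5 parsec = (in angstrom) 3.502e+28. Check: 1 parsec = 3.0856776e+16 m, so 113.5 parsec = 113.5 * 3.0856776e+16 = 3.5022441e+18 m. 1 angstrom = 1e-10 m, so 3.5022441e+18 m = 3.5022441e+18 / 1e-10 = 3.5022441e+28 angstrom ≈ 3.502e+28 angstrom (4 s.f.).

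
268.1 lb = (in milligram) 1 lb = 0.45359237 kg, so 268.1 lb = 268.1 * 0.45359237 = 121.60811 kg. 1 milligram = 1e-06 kg, so 121.60811 kg = 121.60811 / 1e-06 = 1.2160811e+08 milligram ≈ 1.216e+08 milligram (4 s.f.). Final answer: 1.216e+08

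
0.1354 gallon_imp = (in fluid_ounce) 20.81. Check: 1 gallon_imp = 0.00454609 m^3, so 0.1354 gallon_imp = 0.1354 * 0.00454609 = 0.00061554059 m^3. 1 fluid_ounce = 2.957353e-05 m^3, so 0.00061554059 m^3 = 0.00061554059 / 2.957353e-05 = 20.813903 fluid_ounce ≈ 20.81 fluid_ounce (4 s.f.).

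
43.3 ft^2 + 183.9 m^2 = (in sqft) 2023. Check: 1 ft^2 = 0.09290304 m^2, so 43.3 ft^2 = 43.3 * 0.09290304 = 4.0227016 m^2. 183.9 m^2 is already in m^2. Sum: 4.0227016 + 183.9 = 187.9227 m^2. 1 sqft = 0.09290304 m^2, so 187.9227 m^2 = 187.9227 / 0.09290304 = 2022.7831 sqft ≈ 2023 sqft (4 s.f.).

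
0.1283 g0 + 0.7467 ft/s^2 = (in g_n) 0.1515. Check: 1 g0 = 9.80665 m/s^2, so 0.1283 g0 = 0.1283 * 9.80665 = 1.2581932 m/s^2. 1 ft/s^2 = 0.3048 m/s^2, so 0.7467 ft/s^2 = 0.7467 * 0.3048 = 0.22759416 m/s^2. Sum: 1.2581932 + 0.22759416 = 1.4857874 m/s^2. 1 g_n = 9.80665 m/s^2, so 1.4857874 m/s^2 = 1.4857874 / 9.80665 = 0.15150815 g_n ≈ 0.1515 g_n (4 s.f.).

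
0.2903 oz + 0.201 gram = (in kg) 0.008431. Check: 1 oz = 0.028349523 kg, so 0.2903 oz = 0.2903 * 0.028349523 = 0.0082298666 kg. 1 gram = 0.001 kg, so 0.201 gram = 0.201 * 0.001 = 0.000201 kg. Sum: 0.0082298666 + 0.000201 = 0.0084308666 kg. Result: 0.0084308666 kg ≈ 0.008431 kg (4 s.f.).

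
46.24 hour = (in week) 1 hour = 3600 s, so 46.24 hour = 46.24 * 3600 = 166464 s. 1 week = 604800 s, so 166464 s = 166464 / 604800 = 0.2752381 week ≈ 0.2752 week (4 s.f.). Final answer: 0.2752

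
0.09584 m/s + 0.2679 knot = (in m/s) 0.2337. Check: 0.09584 m/s is already in m/s. 1 knot = 0.51444444 m/s, so 0.2679 knot = 0.2679 * 0.51444444 = 0.13781967 m/s. Sum: 0.09584 + 0.13781967 = 0.23365967 m/s. Result: 0.23365967 m/s ≈ 0.2337 m/s (4 s.f.).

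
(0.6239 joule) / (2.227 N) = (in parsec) 9.079e-18. Check: 0.6239 joule = 0.6239 J. 2.227 N is already in N. Combine: 0.6239 J / 2.227 N = 0.28015267 m. 1 parsec = 3.0856776e+16 m, so 0.28015267 m = 0.28015267 / 3.0856776e+16 = 9.0791298e-18 parsec ≈ 9.079e-18 parsec (4 s.f.).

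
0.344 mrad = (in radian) 1 mrad = 0.001 rad, so 0.344 mrad = 0.344 * 0.001 = 0.000344 rad. 0.000344 rad = 0.000344 radian. Final answer: 0.000344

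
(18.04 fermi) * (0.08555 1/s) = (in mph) 3.452e-15. Check: 1 fermi = 1e-15 m, so 18.04 fermi = 18.04 * 1e-15 = 1.804e-14 m. 0.08555 1/s = 0.08555 Hz. Combine: 1.804e-14 m * 0.08555 Hz = 1.543322e-15 m/s. 1 mph = 0.44704 m/s, so 1.543322e-15 m/s = 1.543322e-15 / 0.44704 = 3.452313e-15 mph ≈ 3.452e-15 mph (4 s.f.).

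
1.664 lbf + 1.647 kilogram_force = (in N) 1 lbf = 4.4482216 N, so 1.664 lbf = 1.664 * 4.4482216 = 7.4018408 N. 1 kilogram_force = 9.80665 N, so 1.647 kilogram_force = 1.647 * 9.80665 = 16.151553 N. Sum: 7.4018408 + 16.151553 = 23.553393 N. Result: 23.553393 N ≈ 23.55 N (4 s.f.). Final answer: 23.55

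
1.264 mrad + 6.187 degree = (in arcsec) 2.253e+04. Check: 1 mrad = 0.001 rad, so 1.264 mrad = 1.264 * 0.001 = 0.001264 rad. 1 degree = 0.017453293 rad, so 6.187 degree = 6.187 * 0.017453293 = 0.10798352 rad. Sum: 0.001264 + 0.10798352 = 0.10924752 rad. 1 arcsec = 4.8481368e-06 rad, so 0.10924752 rad = 0.10924752 / 4.8481368e-06 = 22533.919 arcsec ≈ 2.253e+04 arcsec (4 s.f.).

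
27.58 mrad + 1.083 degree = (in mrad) 1 mrad = 0.001 rad, so 27.58 mrad = 27.58 * 0.001 = 0.02758 rad. 1 degree = 0.017453293 rad, so 1.083 degree = 1.083 * 0.017453293 = 0.018901916 rad. Sum: 0.02758 + 0.018901916 = 0.046481916 rad. 1 mrad = 0.001 rad, so 0.046481916 rad = 0.046481916 / 0.001 = 46.481916 mrad ≈ 46.48 mrad (4 s.f.). Final answer: 46.48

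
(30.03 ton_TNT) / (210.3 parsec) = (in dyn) 1 ton_TNT = 4.184e+09 J, so 30.03 ton_TNT = 30.03 * 4.184e+09 = 1.2564552e+11 J. 1 parsec = 3.0856776e+16 m, so 210.3 parsec = 210.3 * 3.0856776e+16 = 6.48918e+18 m. Combine: 1.2564552e+11 J / 6.48918e+18 m = 1.9362311e-08 N. 1 dyn = 1e-05 N, so 1.9362311e-08 N = 1.9362311e-08 / 1e-05 = 0.0019362311 dyn ≈ 0.001936 dyn (4 s.f.). Final answer: 0.001936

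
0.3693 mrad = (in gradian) 0.02351. Check: 1 mrad = 0.001 rad, so 0.3693 mrad = 0.3693 * 0.001 = 0.0003693 rad. 1 gradian = 0.015707963 rad, so 0.0003693 rad = 0.0003693 / 0.015707963 = 0.023510368 gradian ≈ 0.02351 gradian (4 s.f.).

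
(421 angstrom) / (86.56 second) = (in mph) 1 angstrom = 1e-10 m, so 421 angstrom = 421 * 1e-10 = 4.21e-08 m. 86.56 second = 86.56 s. Combine: 4.21e-08 m / 86.56 s = 4.8636784e-10 m/s. 1 mph = 0.44704 m/s, so 4.8636784e-10 m/s = 4.8636784e-10 / 0.44704 = 1.0879739e-09 mph ≈ 1.088e-09 mph (4 s.f.). Final answer: 1.088e-09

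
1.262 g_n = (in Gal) 1 g_n = 9.80665 m/s^2, so 1.262 g_n = 1.262 * 9.80665 = 12.375992 m/s^2. 1 Gal = 0.01 m/s^2, so 12.375992 m/s^2 = 12.375992 / 0.01 = 1237.5992 Gal ≈ 1238 Gal (4 s.f.). Final answer: 1238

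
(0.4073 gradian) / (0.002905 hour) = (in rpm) 0.005842. Check: 1 gradian = 0.015707963 rad, so 0.4073 gradian = 0.4073 * 0.015707963 = 0.0063978534 rad. 1 hour = 3600 s, so 0.002905 hour = 0.002905 * 3600 = 10.458 s. Combine: 0.0063978534 rad / 10.458 s = 0.00061176644 rad/s. 1 rpm = 0.10471976 rad/s, so 0.00061176644 rad/s = 0.00061176644 / 0.10471976 = 0.0058419392 rpm ≈ 0.005842 rpm (4 s.f.).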